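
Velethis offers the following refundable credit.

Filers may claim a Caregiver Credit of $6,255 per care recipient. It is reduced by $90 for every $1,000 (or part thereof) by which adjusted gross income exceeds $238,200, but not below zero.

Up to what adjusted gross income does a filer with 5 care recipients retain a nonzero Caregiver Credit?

$585,200

Full credit = 5 × $6,255 = $31,275.
After 347 increments the reduction is 347 × $90 = $31,230, leaving $45; one more increment wipes it out. Increment 347 ends at excess 347 × $1,000 = $347,000, so the highest qualifying income is $238,200 + $347,000 = $585,200.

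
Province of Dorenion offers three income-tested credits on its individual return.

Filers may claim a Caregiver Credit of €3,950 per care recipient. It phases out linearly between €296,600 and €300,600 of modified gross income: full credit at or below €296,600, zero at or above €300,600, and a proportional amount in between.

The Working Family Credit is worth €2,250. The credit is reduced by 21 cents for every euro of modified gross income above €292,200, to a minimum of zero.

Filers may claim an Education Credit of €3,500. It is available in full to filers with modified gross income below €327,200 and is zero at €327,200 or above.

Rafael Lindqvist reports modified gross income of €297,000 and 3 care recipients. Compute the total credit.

Caregiver Credit: base = 3 × €3,950 = €11,850. €297,000 is €400 into a €4,000 phase-out range, leaving 3,600/4,000 of the credit: €11,850 × 3,600/4,000 = €10,665.
Working Family Credit: 21% of the €4,800 excess over €292,200 is €1,008; credit = €2,250 − €1,008 = €1,242.
Education Credit: €297,000 is below the €327,200 cutoff, so the full €3,500 applies.
Total: €10,665 + €1,242 + €3,500 = €15,407.

€15,407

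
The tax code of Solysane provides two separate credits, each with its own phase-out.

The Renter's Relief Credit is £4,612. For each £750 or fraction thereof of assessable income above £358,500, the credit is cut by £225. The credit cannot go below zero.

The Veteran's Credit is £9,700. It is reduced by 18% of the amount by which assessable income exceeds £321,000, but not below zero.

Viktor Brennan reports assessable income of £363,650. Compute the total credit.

£5,060

Renter's Relief Credit: income exceeds £358,500 by £5,150, which is 7 full-or-partial £750 increments; reduction = 7 × £225 = £1,575, leaving £3,037.
Veteran's Credit: 18% of the £42,650 excess over £321,000 is £7,677; credit = £9,700 − £7,677 = £2,023.
Total: £3,037 + £2,023 = £5,060.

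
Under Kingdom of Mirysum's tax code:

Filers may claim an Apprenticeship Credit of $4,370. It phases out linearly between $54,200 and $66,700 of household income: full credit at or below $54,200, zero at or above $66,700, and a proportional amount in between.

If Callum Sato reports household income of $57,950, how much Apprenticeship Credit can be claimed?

Apprenticeship Credit: $57,950 is $3,750 into a $12,500 phase-out range, leaving 8,750/12,500 of the credit: $4,370 × 8,750/12,500 = $3,059.

$3,059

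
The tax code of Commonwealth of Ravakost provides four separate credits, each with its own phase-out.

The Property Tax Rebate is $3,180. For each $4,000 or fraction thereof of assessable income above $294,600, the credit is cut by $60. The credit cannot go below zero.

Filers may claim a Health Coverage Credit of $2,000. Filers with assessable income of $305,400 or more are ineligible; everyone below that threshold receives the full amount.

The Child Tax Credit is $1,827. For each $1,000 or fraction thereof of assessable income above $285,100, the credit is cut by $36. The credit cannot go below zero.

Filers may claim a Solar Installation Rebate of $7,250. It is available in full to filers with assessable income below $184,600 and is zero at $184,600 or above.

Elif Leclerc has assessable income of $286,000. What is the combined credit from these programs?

Property Tax Rebate: $286,000 is at or below the $294,600 threshold, so the full $3,180 applies.
Health Coverage Credit: $286,000 is below the $305,400 cutoff, so the full $2,000 applies.
Child Tax Credit: income exceeds $285,100 by $900, which is 1 full-or-partial $1,000 increment; reduction = 1 × $36 = $36, leaving $1,791.
Solar Installation Rebate: $286,000 meets or exceeds the $184,600 cutoff, so the credit is $0.
Total: $3,180 + $2,000 + $1,791 + $0 = $6,971.

$6,971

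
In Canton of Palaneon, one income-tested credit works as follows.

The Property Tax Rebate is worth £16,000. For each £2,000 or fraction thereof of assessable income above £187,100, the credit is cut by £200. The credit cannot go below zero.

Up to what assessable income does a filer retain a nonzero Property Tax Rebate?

£345,100

After 79 increments the reduction is 79 × £200 = £15,800, leaving £200; one more increment wipes it out. Increment 79 ends at excess 79 × £2,000 = £158,000, so the highest qualifying income is £187,100 + £158,000 = £345,100.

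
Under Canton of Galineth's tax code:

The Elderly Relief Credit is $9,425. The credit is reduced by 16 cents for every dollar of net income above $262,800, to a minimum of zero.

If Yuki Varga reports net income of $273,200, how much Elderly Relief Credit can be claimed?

Elderly Relief Credit: 16% of the $10,400 excess over $262,800 is $1,664; credit = $9,425 − $1,664 = $7,761.

$7,761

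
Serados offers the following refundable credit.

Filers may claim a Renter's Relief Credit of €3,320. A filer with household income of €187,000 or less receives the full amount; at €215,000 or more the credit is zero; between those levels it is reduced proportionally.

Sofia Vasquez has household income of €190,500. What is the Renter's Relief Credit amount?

€2,905

Renter's Relief Credit: €190,500 is €3,500 into a €28,000 phase-out range, leaving 24,500/28,000 of the credit: €3,320 × 24,500/28,000 = €2,905.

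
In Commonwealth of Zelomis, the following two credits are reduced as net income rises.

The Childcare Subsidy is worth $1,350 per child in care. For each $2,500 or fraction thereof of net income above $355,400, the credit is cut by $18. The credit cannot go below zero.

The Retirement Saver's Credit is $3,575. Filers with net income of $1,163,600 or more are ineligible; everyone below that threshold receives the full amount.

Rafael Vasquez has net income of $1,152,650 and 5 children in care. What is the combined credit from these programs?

Childcare Subsidy: base = 5 × $1,350 = $6,750. income exceeds $355,400 by $797,250, which is 319 full-or-partial $2,500 increments; reduction = 319 × $18 = $5,742, leaving $1,008.
Retirement Saver's Credit: $1,152,650 is below the $1,163,600 cutoff, so the full $3,575 applies.
Total: $1,008 + $3,575 = $4,583.

$4,583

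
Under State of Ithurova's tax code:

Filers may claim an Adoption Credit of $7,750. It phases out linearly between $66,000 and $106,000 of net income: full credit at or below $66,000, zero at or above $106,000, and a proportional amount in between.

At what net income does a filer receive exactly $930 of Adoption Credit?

$101,200

$930 is 930/7,750 of the full $7,750, so 6,820/7,750 of the $40,000 range has been used: income = $66,000 + $40,000 × 6,820/7,750 = $101,200.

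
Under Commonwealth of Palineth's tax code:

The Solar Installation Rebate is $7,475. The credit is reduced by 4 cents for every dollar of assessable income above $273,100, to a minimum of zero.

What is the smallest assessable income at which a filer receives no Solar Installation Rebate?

The credit falls by 4% of each dollar above $273,100, so it reaches zero when the excess is $7,475 / 4% = $186,875: income = $273,100 + $186,875 = $459,975.

$459,975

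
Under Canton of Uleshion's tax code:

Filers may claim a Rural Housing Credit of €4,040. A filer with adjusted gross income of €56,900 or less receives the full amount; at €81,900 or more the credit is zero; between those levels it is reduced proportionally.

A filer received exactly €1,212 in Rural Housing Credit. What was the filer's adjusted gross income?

€74,400

€1,212 is 1,212/4,040 of the full €4,040, so 2,828/4,040 of the €25,000 range has been used: income = €56,900 + €25,000 × 2,828/4,040 = €74,400.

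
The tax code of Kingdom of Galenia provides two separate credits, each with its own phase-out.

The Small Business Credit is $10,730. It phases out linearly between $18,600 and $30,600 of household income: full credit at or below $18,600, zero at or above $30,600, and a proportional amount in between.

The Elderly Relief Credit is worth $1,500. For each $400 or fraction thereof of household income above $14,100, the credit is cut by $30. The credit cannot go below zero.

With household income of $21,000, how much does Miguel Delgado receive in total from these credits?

$9,544

Small Business Credit: $21,000 is $2,400 into a $12,000 phase-out range, leaving 9,600/12,000 of the credit: $10,730 × 9,600/12,000 = $8,584.
Elderly Relief Credit: income exceeds $14,100 by $6,900, which is 18 full-or-partial $400 increments; reduction = 18 × $30 = $540, leaving $960.
Total: $8,584 + $960 = $9,544.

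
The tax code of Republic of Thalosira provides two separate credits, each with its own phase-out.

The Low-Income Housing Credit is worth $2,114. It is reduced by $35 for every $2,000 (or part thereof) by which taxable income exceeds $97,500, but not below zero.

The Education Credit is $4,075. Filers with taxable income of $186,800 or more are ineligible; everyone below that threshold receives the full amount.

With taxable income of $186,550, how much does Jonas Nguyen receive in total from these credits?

Low-Income Housing Credit: income exceeds $97,500 by $89,050, which is 45 full-or-partial $2,000 increments; reduction = 45 × $35 = $1,575, leaving $539.
Education Credit: $186,550 is below the $186,800 cutoff, so the full $4,075 applies.
Total: $539 + $4,075 = $4,614.

$4,614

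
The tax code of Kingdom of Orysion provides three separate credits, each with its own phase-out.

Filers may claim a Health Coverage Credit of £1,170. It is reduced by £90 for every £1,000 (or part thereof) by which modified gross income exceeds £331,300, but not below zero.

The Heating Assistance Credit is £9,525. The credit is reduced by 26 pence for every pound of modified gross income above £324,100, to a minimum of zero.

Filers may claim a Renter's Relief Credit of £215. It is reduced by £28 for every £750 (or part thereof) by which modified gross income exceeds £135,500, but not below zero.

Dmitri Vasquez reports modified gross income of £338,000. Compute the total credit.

Health Coverage Credit: income exceeds £331,300 by £6,700, which is 7 full-or-partial £1,000 increments; reduction = 7 × £90 = £630, leaving £540.
Heating Assistance Credit: 26% of the £13,900 excess over £324,100 is £3,614; credit = £9,525 − £3,614 = £5,911.
Renter's Relief Credit: income exceeds £135,500 by £202,500 → 270 increments × £28 = £7,560 ≥ base, so the credit is £0.
Total: £540 + £5,911 + £0 = £6,451.

£6,451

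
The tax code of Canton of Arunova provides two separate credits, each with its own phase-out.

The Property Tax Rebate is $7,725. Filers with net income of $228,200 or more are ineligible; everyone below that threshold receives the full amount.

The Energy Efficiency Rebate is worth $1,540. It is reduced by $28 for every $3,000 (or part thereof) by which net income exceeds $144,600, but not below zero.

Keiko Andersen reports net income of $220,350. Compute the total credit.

$8,537

Property Tax Rebate: $220,350 is below the $228,200 cutoff, so the full $7,725 applies.
Energy Efficiency Rebate: income exceeds $144,600 by $75,750, which is 26 full-or-partial $3,000 increments; reduction = 26 × $28 = $728, leaving $812.
Total: $7,725 + $812 = $8,537.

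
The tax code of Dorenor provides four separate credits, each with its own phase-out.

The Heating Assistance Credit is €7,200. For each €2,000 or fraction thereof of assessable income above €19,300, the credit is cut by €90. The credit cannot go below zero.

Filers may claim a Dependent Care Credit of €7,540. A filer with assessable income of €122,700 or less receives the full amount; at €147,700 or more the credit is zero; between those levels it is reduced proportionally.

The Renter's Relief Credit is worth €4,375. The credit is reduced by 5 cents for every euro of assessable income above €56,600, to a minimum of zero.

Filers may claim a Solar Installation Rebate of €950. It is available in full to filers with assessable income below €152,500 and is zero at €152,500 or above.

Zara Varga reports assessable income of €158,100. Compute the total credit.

€900

Heating Assistance Credit: income exceeds €19,300 by €138,800, which is 70 full-or-partial €2,000 increments; reduction = 70 × €90 = €6,300, leaving €900.
Dependent Care Credit: €158,100 is at or above €147,700, so the credit is €0.
Renter's Relief Credit: 5% of the €101,500 excess over €56,600 is €5,075 ≥ base, so the credit is €0.
Solar Installation Rebate: €158,100 meets or exceeds the €152,500 cutoff, so the credit is €0.
Total: €900 + €0 + €0 + €0 = €900.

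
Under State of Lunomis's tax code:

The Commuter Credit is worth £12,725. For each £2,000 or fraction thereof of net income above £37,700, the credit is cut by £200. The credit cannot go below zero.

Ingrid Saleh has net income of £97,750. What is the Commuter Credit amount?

£6,525

Commuter Credit: income exceeds £37,700 by £60,050, which is 31 full-or-partial £2,000 increments; reduction = 31 × £200 = £6,200, leaving £6,525.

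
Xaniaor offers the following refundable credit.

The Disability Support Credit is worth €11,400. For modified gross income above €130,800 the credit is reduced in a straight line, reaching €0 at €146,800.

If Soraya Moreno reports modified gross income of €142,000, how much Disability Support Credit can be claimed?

Disability Support Credit: €142,000 is €11,200 into a €16,000 phase-out range, leaving 4,800/16,000 of the credit: €11,400 × 4,800/16,000 = €3,420.

€3,420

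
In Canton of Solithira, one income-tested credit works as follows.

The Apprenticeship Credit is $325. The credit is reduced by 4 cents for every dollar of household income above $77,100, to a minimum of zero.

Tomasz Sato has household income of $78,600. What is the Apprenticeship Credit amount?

$265

Apprenticeship Credit: 4% of the $1,500 excess over $77,100 is $60; credit = $325 − $60 = $265.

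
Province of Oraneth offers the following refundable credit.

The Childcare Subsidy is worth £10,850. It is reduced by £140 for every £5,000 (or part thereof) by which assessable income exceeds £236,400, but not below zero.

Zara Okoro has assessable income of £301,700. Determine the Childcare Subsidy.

£8,890

Childcare Subsidy: income exceeds £236,400 by £65,300, which is 14 full-or-partial £5,000 increments; reduction = 14 × £140 = £1,960, leaving £8,890.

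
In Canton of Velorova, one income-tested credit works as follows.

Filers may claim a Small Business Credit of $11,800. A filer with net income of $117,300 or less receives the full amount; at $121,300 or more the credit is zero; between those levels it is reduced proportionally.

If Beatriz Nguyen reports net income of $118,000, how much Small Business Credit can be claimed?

$9,735

Small Business Credit: $118,000 is $700 into a $4,000 phase-out range, leaving 3,300/4,000 of the credit: $11,800 × 3,300/4,000 = $9,735.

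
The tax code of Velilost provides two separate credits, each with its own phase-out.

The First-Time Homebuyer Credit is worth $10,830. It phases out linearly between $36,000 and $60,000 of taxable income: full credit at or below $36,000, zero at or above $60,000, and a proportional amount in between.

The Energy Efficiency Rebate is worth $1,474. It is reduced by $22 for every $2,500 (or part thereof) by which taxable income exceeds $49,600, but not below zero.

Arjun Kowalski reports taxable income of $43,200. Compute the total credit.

First-Time Homebuyer Credit: $43,200 is $7,200 into a $24,000 phase-out range, leaving 16,800/24,000 of the credit: $10,830 × 16,800/24,000 = $7,581.
Energy Efficiency Rebate: $43,200 is at or below the $49,600 threshold, so the full $1,474 applies.
Total: $7,581 + $1,474 = $9,055.

$9,055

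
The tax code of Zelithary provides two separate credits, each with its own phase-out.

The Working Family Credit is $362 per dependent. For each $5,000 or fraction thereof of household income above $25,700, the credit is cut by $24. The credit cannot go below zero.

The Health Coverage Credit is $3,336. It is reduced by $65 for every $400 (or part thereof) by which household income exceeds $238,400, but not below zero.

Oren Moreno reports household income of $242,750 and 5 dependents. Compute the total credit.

Working Family Credit: base = 5 × $362 = $1,810. income exceeds $25,700 by $217,050, which is 44 full-or-partial $5,000 increments; reduction = 44 × $24 = $1,056, leaving $754.
Health Coverage Credit: income exceeds $238,400 by $4,350, which is 11 full-or-partial $400 increments; reduction = 11 × $65 = $715, leaving $2,621.
Total: $754 + $2,621 = $3,375.

$3,375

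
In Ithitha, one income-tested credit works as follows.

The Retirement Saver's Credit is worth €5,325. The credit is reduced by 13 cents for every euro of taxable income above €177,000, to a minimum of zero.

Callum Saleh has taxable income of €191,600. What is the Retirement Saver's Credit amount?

Retirement Saver's Credit: 13% of the €14,600 excess over €177,000 is €1,898; credit = €5,325 − €1,898 = €3,427.

€3,427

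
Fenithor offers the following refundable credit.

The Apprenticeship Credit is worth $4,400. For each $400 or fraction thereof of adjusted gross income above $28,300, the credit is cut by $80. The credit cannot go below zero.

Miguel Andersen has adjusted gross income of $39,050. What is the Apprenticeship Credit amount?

Apprenticeship Credit: income exceeds $28,300 by $10,750, which is 27 full-or-partial $400 increments; reduction = 27 × $80 = $2,160, leaving $2,240.

$2,240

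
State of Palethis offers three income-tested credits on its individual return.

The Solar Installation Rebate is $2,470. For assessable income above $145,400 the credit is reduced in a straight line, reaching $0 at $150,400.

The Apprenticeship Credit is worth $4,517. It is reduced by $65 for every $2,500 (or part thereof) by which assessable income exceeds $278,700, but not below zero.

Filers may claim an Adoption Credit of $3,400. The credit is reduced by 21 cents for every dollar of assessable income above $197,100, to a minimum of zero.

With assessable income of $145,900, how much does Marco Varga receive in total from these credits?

$10,140

Solar Installation Rebate: $145,900 is $500 into a $5,000 phase-out range, leaving 4,500/5,000 of the credit: $2,470 × 4,500/5,000 = $2,223.
Apprenticeship Credit: $145,900 is at or below the $278,700 threshold, so the full $4,517 applies.
Adoption Credit: $145,900 is at or below the $197,100 threshold, so the full $3,400 applies.
Total: $2,223 + $4,517 + $3,400 = $10,140.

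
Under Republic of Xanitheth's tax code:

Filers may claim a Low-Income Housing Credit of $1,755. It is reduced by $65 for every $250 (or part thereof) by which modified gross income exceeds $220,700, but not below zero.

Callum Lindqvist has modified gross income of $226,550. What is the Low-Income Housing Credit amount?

$195

Low-Income Housing Credit: income exceeds $220,700 by $5,850, which is 24 full-or-partial $250 increments; reduction = 24 × $65 = $1,560, leaving $195.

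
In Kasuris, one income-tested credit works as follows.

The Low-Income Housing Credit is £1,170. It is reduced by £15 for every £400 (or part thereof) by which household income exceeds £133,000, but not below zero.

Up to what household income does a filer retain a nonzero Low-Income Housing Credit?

After 77 increments the reduction is 77 × £15 = £1,155, leaving £15; one more increment wipes it out. Increment 77 ends at excess 77 × £400 = £30,800, so the highest qualifying income is £133,000 + £30,800 = £163,800.

£163,800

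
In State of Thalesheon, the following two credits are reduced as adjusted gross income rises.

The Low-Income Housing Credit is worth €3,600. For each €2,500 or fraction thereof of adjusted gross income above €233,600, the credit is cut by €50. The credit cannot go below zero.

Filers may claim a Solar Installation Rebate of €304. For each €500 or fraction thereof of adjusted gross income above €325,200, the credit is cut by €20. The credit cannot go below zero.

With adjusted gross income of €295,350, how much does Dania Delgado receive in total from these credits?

€2,654

Low-Income Housing Credit: income exceeds €233,600 by €61,750, which is 25 full-or-partial €2,500 increments; reduction = 25 × €50 = €1,250, leaving €2,350.
Solar Installation Rebate: €295,350 is at or below the €325,200 threshold, so the full €304 applies.
Total: €2,350 + €304 = €2,654.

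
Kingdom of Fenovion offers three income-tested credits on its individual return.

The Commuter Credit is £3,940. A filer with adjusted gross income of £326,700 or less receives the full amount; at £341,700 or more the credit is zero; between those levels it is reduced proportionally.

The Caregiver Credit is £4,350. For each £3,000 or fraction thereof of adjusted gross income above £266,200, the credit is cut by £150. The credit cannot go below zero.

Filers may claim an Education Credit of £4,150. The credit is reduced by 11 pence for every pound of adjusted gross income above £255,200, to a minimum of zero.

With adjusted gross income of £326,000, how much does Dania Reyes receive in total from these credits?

£5,290

Commuter Credit: £326,000 is at or below the £326,700 threshold, so the full £3,940 applies.
Caregiver Credit: income exceeds £266,200 by £59,800, which is 20 full-or-partial £3,000 increments; reduction = 20 × £150 = £3,000, leaving £1,350.
Education Credit: 11% of the £70,800 excess over £255,200 is £7,788 ≥ base, so the credit is £0.
Total: £3,940 + £1,350 + £0 = £5,290.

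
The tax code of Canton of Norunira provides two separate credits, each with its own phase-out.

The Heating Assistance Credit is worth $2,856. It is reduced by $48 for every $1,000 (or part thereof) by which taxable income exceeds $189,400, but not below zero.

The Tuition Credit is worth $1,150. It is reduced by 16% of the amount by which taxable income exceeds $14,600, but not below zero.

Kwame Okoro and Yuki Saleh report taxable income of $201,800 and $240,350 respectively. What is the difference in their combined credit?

Kwame ($201,800): Heating Assistance Credit: income exceeds $189,400 by $12,400, which is 13 full-or-partial $1,000 increments; reduction = 13 × $48 = $624, leaving $2,232. Tuition Credit: 16% of the $187,200 excess over $14,600 is $29,952 ≥ base, so the credit is $0. total $2,232 + $0 = $2,232
Yuki ($240,350): Heating Assistance Credit: income exceeds $189,400 by $50,950, which is 51 full-or-partial $1,000 increments; reduction = 51 × $48 = $2,448, leaving $408. Tuition Credit: 16% of the $225,750 excess over $14,600 is $36,120 ≥ base, so the credit is $0. total $408 + $0 = $408
Difference: |$2,232 − $408| = $1,824.

$1,824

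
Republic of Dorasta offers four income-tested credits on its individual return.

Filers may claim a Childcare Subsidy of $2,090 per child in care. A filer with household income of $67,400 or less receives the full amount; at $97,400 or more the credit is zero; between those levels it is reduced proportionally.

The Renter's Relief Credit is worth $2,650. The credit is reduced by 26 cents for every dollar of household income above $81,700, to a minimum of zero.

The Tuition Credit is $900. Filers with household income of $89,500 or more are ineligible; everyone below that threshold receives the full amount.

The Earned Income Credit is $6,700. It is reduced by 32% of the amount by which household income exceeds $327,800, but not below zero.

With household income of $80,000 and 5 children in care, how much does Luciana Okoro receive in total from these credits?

$16,311

Childcare Subsidy: base = 5 × $2,090 = $10,450. $80,000 is $12,600 into a $30,000 phase-out range, leaving 17,400/30,000 of the credit: $10,450 × 17,400/30,000 = $6,061.
Renter's Relief Credit: $80,000 is at or below the $81,700 threshold, so the full $2,650 applies.
Tuition Credit: $80,000 is below the $89,500 cutoff, so the full $900 applies.
Earned Income Credit: $80,000 is at or below the $327,800 threshold, so the full $6,700 applies.
Total: $6,061 + $2,650 + $900 + $6,700 = $16,311.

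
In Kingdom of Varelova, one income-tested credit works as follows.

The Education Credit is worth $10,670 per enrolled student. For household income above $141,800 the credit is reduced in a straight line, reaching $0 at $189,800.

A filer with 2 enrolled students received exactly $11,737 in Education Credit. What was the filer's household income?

$163,400

Full credit = 2 × $10,670 = $21,340.
$11,737 is 11,737/21,340 of the full $21,340, so 9,603/21,340 of the $48,000 range has been used: income = $141,800 + $48,000 × 9,603/21,340 = $163,400.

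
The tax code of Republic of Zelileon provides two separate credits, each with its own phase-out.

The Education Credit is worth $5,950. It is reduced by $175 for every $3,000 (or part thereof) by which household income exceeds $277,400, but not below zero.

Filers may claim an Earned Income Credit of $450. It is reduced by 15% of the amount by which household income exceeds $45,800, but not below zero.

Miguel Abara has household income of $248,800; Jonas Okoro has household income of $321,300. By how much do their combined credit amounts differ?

$2,625

Miguel ($248,800): Education Credit: $248,800 is at or below the $277,400 threshold, so the full $5,950 applies. Earned Income Credit: 15% of the $203,000 excess over $45,800 is $30,450 ≥ base, so the credit is $0. total $5,950 + $0 = $5,950
Jonas ($321,300): Education Credit: income exceeds $277,400 by $43,900, which is 15 full-or-partial $3,000 increments; reduction = 15 × $175 = $2,625, leaving $3,325. Earned Income Credit: 15% of the $275,500 excess over $45,800 is $41,325 ≥ base, so the credit is $0. total $3,325 + $0 = $3,325
Difference: |$5,950 − $3,325| = $2,625.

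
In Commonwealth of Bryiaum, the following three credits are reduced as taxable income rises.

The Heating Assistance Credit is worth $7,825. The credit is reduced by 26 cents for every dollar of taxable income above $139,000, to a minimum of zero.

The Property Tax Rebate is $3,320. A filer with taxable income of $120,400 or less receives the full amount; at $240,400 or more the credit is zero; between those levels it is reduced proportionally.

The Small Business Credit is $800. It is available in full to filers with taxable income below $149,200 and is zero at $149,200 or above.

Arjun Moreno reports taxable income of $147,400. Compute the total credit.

$9,014

Heating Assistance Credit: 26% of the $8,400 excess over $139,000 is $2,184; credit = $7,825 − $2,184 = $5,641.
Property Tax Rebate: $147,400 is $27,000 into a $120,000 phase-out range, leaving 93,000/120,000 of the credit: $3,320 × 93,000/120,000 = $2,573.
Small Business Credit: $147,400 is below the $149,200 cutoff, so the full $800 applies.
Total: $5,641 + $2,573 + $800 = $9,014.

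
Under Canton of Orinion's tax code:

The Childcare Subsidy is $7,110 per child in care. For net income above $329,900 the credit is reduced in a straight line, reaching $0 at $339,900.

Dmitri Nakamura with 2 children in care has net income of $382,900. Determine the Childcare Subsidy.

$0

Childcare Subsidy: base = 2 × $7,110 = $14,220. $382,900 is at or above $339,900, so the credit is $0.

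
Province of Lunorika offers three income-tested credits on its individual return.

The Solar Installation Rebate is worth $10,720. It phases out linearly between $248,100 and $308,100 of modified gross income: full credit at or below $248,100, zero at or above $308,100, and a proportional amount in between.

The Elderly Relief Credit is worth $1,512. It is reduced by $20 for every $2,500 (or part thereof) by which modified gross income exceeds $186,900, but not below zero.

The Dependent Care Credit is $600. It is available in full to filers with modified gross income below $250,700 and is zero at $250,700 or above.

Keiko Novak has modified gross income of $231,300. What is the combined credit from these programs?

$12,472

Solar Installation Rebate: $231,300 is at or below the $248,100 threshold, so the full $10,720 applies.
Elderly Relief Credit: income exceeds $186,900 by $44,400, which is 18 full-or-partial $2,500 increments; reduction = 18 × $20 = $360, leaving $1,152.
Dependent Care Credit: $231,300 is below the $250,700 cutoff, so the full $600 applies.
Total: $10,720 + $1,152 + $600 = $12,472.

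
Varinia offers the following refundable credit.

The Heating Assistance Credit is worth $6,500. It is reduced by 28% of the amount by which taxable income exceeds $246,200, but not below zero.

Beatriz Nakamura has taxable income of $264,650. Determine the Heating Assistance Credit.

Heating Assistance Credit: 28% of the $18,450 excess over $246,200 is $5,166; credit = $6,500 − $5,166 = $1,334.

$1,334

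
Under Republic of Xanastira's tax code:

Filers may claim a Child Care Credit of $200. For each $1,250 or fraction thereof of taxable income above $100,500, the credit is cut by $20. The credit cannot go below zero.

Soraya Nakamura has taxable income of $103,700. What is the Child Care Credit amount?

$140

Child Care Credit: income exceeds $100,500 by $3,200, which is 3 full-or-partial $1,250 increments; reduction = 3 × $20 = $60, leaving $140.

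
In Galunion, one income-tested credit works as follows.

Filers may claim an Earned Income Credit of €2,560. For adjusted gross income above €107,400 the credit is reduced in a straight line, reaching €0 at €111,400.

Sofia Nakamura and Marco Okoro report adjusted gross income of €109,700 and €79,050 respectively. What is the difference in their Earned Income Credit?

€1,472

Sofia (€109,700): Earned Income Credit: €109,700 is €2,300 into a €4,000 phase-out range, leaving 1,700/4,000 of the credit: €2,560 × 1,700/4,000 = €1,088.
Marco (€79,050): Earned Income Credit: €79,050 is at or below the €107,400 threshold, so the full €2,560 applies.
Difference: |€1,088 − €2,560| = €1,472.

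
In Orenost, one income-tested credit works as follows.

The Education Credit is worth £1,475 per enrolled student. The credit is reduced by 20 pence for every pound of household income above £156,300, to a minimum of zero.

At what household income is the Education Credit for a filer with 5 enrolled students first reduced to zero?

Full credit = 5 × £1,475 = £7,375.
The credit falls by 20% of each pound above £156,300, so it reaches zero when the excess is £7,375 / 20% = £36,875: income = £156,300 + £36,875 = £193,175.

£193,175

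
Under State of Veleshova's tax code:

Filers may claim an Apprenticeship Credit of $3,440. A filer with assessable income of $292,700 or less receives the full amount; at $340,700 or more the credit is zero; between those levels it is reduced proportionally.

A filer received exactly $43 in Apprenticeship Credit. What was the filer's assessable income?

$340,100

$43 is 43/3,440 of the full $3,440, so 3,397/3,440 of the $48,000 range has been used: income = $292,700 + $48,000 × 3,397/3,440 = $340,100.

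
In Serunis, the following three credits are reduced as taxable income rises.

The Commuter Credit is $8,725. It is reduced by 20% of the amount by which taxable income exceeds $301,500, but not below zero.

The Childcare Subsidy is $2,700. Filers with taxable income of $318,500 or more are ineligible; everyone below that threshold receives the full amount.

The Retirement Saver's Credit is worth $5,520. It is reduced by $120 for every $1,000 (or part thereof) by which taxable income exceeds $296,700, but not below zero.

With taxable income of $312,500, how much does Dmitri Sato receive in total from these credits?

Commuter Credit: 20% of the $11,000 excess over $301,500 is $2,200; credit = $8,725 − $2,200 = $6,525.
Childcare Subsidy: $312,500 is below the $318,500 cutoff, so the full $2,700 applies.
Retirement Saver's Credit: income exceeds $296,700 by $15,800, which is 16 full-or-partial $1,000 increments; reduction = 16 × $120 = $1,920, leaving $3,600.
Total: $6,525 + $2,700 + $3,600 = $12,825.

$12,825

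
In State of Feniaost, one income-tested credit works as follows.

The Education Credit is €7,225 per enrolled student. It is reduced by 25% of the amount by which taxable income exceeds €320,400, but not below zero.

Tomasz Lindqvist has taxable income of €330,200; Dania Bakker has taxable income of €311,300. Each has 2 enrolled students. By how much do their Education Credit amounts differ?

Tomasz (€330,200): Education Credit: base = 2 × €7,225 = €14,450. 25% of the €9,800 excess over €320,400 is €2,450; credit = €14,450 − €2,450 = €12,000.
Dania (€311,300): Education Credit: base = 2 × €7,225 = €14,450. €311,300 is at or below the €320,400 threshold, so the full €14,450 applies.
Difference: |€12,000 − €14,450| = €2,450.

€2,450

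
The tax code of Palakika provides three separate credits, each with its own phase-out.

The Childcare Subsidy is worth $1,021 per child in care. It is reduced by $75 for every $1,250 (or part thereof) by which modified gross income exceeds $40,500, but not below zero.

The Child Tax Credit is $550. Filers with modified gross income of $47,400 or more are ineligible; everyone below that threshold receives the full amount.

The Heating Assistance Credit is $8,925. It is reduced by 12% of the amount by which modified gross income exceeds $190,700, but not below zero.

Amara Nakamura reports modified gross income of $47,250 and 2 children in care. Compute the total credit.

$11,067

Childcare Subsidy: base = 2 × $1,021 = $2,042. income exceeds $40,500 by $6,750, which is 6 full-or-partial $1,250 increments; reduction = 6 × $75 = $450, leaving $1,592.
Child Tax Credit: $47,250 is below the $47,400 cutoff, so the full $550 applies.
Heating Assistance Credit: $47,250 is at or below the $190,700 threshold, so the full $8,925 applies.
Total: $1,592 + $550 + $8,925 = $11,067.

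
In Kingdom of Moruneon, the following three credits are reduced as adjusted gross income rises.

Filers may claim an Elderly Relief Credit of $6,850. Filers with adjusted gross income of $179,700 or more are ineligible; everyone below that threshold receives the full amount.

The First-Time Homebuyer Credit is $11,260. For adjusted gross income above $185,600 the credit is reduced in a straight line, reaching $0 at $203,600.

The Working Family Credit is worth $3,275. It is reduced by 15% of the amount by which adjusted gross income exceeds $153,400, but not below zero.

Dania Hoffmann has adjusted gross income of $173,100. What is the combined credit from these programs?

$18,430

Elderly Relief Credit: $173,100 is below the $179,700 cutoff, so the full $6,850 applies.
First-Time Homebuyer Credit: $173,100 is at or below the $185,600 threshold, so the full $11,260 applies.
Working Family Credit: 15% of the $19,700 excess over $153,400 is $2,955; credit = $3,275 − $2,955 = $320.
Total: $6,850 + $11,260 + $320 = $18,430.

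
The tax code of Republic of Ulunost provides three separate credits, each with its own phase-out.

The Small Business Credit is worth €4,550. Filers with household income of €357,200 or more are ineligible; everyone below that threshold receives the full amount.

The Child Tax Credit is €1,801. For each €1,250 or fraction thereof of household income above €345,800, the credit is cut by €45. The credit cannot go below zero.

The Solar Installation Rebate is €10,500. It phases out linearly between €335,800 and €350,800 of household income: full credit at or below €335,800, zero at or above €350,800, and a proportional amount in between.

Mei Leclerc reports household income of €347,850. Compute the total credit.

€8,326

Small Business Credit: €347,850 is below the €357,200 cutoff, so the full €4,550 applies.
Child Tax Credit: income exceeds €345,800 by €2,050, which is 2 full-or-partial €1,250 increments; reduction = 2 × €45 = €90, leaving €1,711.
Solar Installation Rebate: €347,850 is €12,050 into a €15,000 phase-out range, leaving 2,950/15,000 of the credit: €10,500 × 2,950/15,000 = €2,065.
Total: €4,550 + €1,711 + €2,065 = €8,326.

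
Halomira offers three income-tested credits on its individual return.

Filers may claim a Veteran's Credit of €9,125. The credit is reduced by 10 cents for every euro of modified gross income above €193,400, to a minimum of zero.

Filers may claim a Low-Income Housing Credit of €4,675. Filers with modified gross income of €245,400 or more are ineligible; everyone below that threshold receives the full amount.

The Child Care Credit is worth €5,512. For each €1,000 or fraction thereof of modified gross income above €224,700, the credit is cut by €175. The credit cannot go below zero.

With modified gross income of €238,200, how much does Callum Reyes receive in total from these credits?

€12,382

Veteran's Credit: 10% of the €44,800 excess over €193,400 is €4,480; credit = €9,125 − €4,480 = €4,645.
Low-Income Housing Credit: €238,200 is below the €245,400 cutoff, so the full €4,675 applies.
Child Care Credit: income exceeds €224,700 by €13,500, which is 14 full-or-partial €1,000 increments; reduction = 14 × €175 = €2,450, leaving €3,062.
Total: €4,645 + €4,675 + €3,062 = €12,382.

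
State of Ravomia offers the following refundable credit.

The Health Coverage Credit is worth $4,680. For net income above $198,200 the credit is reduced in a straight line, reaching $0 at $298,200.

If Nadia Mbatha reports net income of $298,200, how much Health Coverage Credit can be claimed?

$0

Health Coverage Credit: $298,200 is at or above $298,200, so the credit is $0.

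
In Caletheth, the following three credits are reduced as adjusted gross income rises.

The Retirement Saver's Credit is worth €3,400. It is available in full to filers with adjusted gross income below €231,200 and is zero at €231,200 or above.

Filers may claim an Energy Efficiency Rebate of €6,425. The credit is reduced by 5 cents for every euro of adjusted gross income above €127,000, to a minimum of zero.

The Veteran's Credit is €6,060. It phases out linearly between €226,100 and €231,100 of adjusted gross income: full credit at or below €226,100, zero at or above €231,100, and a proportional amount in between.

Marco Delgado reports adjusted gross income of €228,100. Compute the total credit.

€8,406

Retirement Saver's Credit: €228,100 is below the €231,200 cutoff, so the full €3,400 applies.
Energy Efficiency Rebate: 5% of the €101,100 excess over €127,000 is €5,055; credit = €6,425 − €5,055 = €1,370.
Veteran's Credit: €228,100 is €2,000 into a €5,000 phase-out range, leaving 3,000/5,000 of the credit: €6,060 × 3,000/5,000 = €3,636.
Total: €3,400 + €1,370 + €3,636 = €8,406.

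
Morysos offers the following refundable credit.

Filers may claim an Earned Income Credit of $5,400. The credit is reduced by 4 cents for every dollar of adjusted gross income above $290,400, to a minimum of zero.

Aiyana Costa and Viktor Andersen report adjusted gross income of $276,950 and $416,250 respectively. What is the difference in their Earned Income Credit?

$5,034

Aiyana ($276,950): Earned Income Credit: $276,950 is at or below the $290,400 threshold, so the full $5,400 applies.
Viktor ($416,250): Earned Income Credit: 4% of the $125,850 excess over $290,400 is $5,034; credit = $5,400 − $5,034 = $366.
Difference: |$5,400 − $366| = $5,034.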